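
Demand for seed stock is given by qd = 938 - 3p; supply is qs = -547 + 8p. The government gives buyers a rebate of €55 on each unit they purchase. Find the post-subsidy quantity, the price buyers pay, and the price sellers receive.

q' = 653; buyers pay €95; sellers receive €150

Pre-subsidy: 938 - 3p = -547 + 8p gives p* = 135, q* = 533.
With the rebate, buyers effectively pay pb = ps − 55, where ps is the price sellers receive.
Demand in terms of ps becomes qd = 938 − 3(ps − 55) = 1103 - 3ps. Setting this equal to supply: 1103 - 3ps = -547 + 8ps, so ps = 150.
Buyers pay pb = 150 − 55 = 95; q' = -547 + 8·150 = 653.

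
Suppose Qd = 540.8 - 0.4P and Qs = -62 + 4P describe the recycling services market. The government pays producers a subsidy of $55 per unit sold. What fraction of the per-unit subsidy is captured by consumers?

Consumer share = 10/11

Pre-subsidy: 540.8 - 0.4P = -62 + 4P gives P* = 137, Q* = 486.
With the subsidy, sellers receive Ps = Pb + 55 for each unit, where Pb is the price buyers pay.
Supply in terms of Pb becomes Qs = -62 + 4(Pb + 55) = 158 + 4Pb. Setting this equal to demand: 540.8 - 0.4Pb = 158 + 4Pb, so Pb = 87.
Sellers receive Ps = 87 + 55 = 142; Q' = 540.8 − 0.4·87 = 506.
Buyers' price falls by P* − Pb = 137 − 87 = 50; sellers' price rises by Ps − P* = 142 − 137 = 5.
So consumers capture 50/55 = 10/11 of each unit of subsidy.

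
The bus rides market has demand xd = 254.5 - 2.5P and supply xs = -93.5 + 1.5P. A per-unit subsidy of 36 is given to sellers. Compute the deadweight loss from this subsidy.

Pre-subsidy: 254.5 - 2.5P = -93.5 + 1.5P gives P* = 87, x* = 37.
With the subsidy, sellers receive Ps = Pb + 36 for each unit, where Pb is the price buyers pay.
Supply in terms of Pb becomes xs = -93.5 + 1.5(Pb + 36) = -39.5 + 1.5Pb. Setting this equal to demand: 254.5 - 2.5Pb = -39.5 + 1.5Pb, so Pb = 73.5.
Sellers receive Ps = 73.5 + 36 = 109.5; x' = 254.5 − 2.5·73.5 = 70.75.
The subsidy expands output by 70.75 − 37 = 33.75 past the efficient level; on those units the gap between marginal cost and willingness to pay runs from 0 up to 36.
DWL = ½ × 36 × 33.75 = 607.5.

Deadweight loss = 607.5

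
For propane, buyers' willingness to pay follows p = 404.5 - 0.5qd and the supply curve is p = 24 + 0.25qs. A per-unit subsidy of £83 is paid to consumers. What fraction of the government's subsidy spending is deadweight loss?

Pre-subsidy: 404.5 - 0.5q = 24 + 0.25q gives q* = 1522/3 and p* = 905/6.
With the rebate, buyers effectively pay pb = ps − 83, where ps is the price sellers receive.
On the curves, pb = 404.5 - 0.5q and ps = 24 + 0.25q; the wedge ps − pb = 83 gives 24 + 0.25q − (404.5 - 0.5q) = 83, so q' = 618.
Then pb = 404.5 − 0.5·618 = 95.5 and ps = 24 + 0.25·618 = 178.5.
ΔCS = ½(1522/3 + 618)(905/6 − 95.5) = 280208/9; ΔPS = ½(1522/3 + 618)(178.5 − 905/6) = 140104/9.
Government spending = 83 × 618 = 51294.
DWL = ½ × 83 × (618 − 1522/3) = 13778/3; fraction = (13778/3) / 51294 = 83/927.

DWL / government spending = 83/927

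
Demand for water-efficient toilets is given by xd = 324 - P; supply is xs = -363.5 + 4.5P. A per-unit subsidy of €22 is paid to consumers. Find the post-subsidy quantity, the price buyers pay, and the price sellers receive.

x' = 217; buyers pay €107; sellers receive €129

Pre-subsidy: 324 - P = -363.5 + 4.5P gives P* = 125, x* = 199.
With the rebate, buyers effectively pay Pb = Ps − 22, where Ps is the price sellers receive.
Demand in terms of Ps becomes xd = 324 − 1(Ps − 22) = 346 - Ps. Setting this equal to supply: 346 - Ps = -363.5 + 4.5Ps, so Ps = 129.
Buyers pay Pb = 129 − 22 = 107; x' = -363.5 + 4.5·129 = 217.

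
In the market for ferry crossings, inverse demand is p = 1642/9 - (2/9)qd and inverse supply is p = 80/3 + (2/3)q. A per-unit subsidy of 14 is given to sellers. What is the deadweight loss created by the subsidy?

Pre-subsidy: 1642/9 - (2/9)q = 80/3 + (2/3)q gives q* = 175.25 and p* = 143.5.
With the subsidy, sellers receive ps = pb + 14 for each unit, where pb is the price buyers pay.
On the curves, pb = 1642/9 - (2/9)q and ps = 80/3 + (2/3)q; the wedge ps − pb = 14 gives 80/3 + (2/3)q − (1642/9 - (2/9)q) = 14, so q' = 191.
Then pb = 1642/9 − (2/9)·191 = 140 and ps = 80/3 + (2/3)·191 = 154.
The subsidy expands output by 191 − 175.25 = 15.75 past the efficient level; on those units the gap between marginal cost and willingness to pay runs from 0 up to 14.
DWL = ½ × 14 × 15.75 = 110.25.

Deadweight loss = 110.25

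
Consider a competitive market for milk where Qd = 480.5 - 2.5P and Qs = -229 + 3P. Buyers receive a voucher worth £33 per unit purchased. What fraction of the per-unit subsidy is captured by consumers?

Consumer share = 6/11

Pre-subsidy: 480.5 - 2.5P = -229 + 3P gives P* = 129, Q* = 158.
With the rebate, buyers effectively pay Pb = Ps − 33, where Ps is the price sellers receive.
Demand in terms of Ps becomes Qd = 480.5 − 2.5(Ps − 33) = 563 - 2.5Ps. Setting this equal to supply: 563 - 2.5Ps = -229 + 3Ps, so Ps = 144.
Buyers pay Pb = 144 − 33 = 111; Q' = -229 + 3·144 = 203.
Buyers' price falls by P* − Pb = 129 − 111 = 18; sellers' price rises by Ps − P* = 144 − 129 = 15.
So consumers capture 18/33 = 6/11 of each unit of subsidy.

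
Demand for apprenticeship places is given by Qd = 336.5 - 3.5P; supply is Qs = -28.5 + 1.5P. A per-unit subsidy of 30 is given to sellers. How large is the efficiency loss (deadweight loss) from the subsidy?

Pre-subsidy: 336.5 - 3.5P = -28.5 + 1.5P gives P* = 73, Q* = 81.
With the subsidy, sellers receive Ps = Pb + 30 for each unit, where Pb is the price buyers pay.
Supply in terms of Pb becomes Qs = -28.5 + 1.5(Pb + 30) = 16.5 + 1.5Pb. Setting this equal to demand: 336.5 - 3.5Pb = 16.5 + 1.5Pb, so Pb = 64.
Sellers receive Ps = 64 + 30 = 94; Q' = 336.5 − 3.5·64 = 112.5.
The subsidy expands output by 112.5 − 81 = 31.5 past the efficient level; on those units the gap between marginal cost and willingness to pay runs from 0 up to 30.
DWL = ½ × 30 × 31.5 = 472.5.

Deadweight loss = 472.5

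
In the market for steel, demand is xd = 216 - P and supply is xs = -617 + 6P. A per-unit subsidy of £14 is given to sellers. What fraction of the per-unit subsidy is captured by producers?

Producer share = 1/7

Pre-subsidy: 216 - P = -617 + 6P gives P* = 119, x* = 97.
With the subsidy, sellers receive Ps = Pb + 14 for each unit, where Pb is the price buyers pay.
Supply in terms of Pb becomes xs = -617 + 6(Pb + 14) = -533 + 6Pb. Setting this equal to demand: 216 - Pb = -533 + 6Pb, so Pb = 107.
Sellers receive Ps = 107 + 14 = 121; x' = 216 − 1·107 = 109.
Buyers' price falls by P* − Pb = 119 − 107 = 12; sellers' price rises by Ps − P* = 121 − 119 = 2.
So producers capture 2/14 = 1/7 of each unit of subsidy.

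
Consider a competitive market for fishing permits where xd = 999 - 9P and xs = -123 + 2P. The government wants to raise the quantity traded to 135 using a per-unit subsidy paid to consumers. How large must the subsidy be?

Required subsidy s = 33 per unit

At x = 135, invert demand for the buyer price: Pb = (999 − 135)/9 = 96; invert supply for the seller price: Ps = (135 − (-123))/2 = 129.
The subsidy must fill the gap: s = Ps − Pb = 129 − 96 = 33.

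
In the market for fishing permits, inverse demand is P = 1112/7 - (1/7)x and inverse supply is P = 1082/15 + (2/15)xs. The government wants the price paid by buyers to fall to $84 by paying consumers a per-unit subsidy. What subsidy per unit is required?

Required subsidy s = $58 per unit

At a buyer price of 84, quantity demanded is 1112 − 7·84 = 524.
Sellers supply 524 only when they receive Ps = 1082/15 + (2/15)·524 = 142.
s = Ps − Pb = 142 − 84 = 58.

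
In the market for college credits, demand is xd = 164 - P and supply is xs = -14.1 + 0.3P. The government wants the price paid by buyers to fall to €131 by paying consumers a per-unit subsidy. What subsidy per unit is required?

Required subsidy s = €26 per unit

At a buyer price of 131, quantity demanded is 164 − 1·131 = 33.
Sellers supply 33 only when they receive Ps with -14.1 + 0.3·Ps = 33, i.e. Ps = 157.
s = Ps − Pb = 157 − 131 = 26.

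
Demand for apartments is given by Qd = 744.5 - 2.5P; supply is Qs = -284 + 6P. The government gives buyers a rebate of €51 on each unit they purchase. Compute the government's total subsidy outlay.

Government cost = €27132

Pre-subsidy: 744.5 - 2.5P = -284 + 6P gives P* = 121, Q* = 442.
With the rebate, buyers effectively pay Pb = Ps − 51, where Ps is the price sellers receive.
Demand in terms of Ps becomes Qd = 744.5 − 2.5(Ps − 51) = 872 - 2.5Ps. Setting this equal to supply: 872 - 2.5Ps = -284 + 6Ps, so Ps = 136.
Buyers pay Pb = 136 − 51 = 85; Q' = -284 + 6·136 = 532.
Government outlay = subsidy × quantity = 51 × 532 = 27132.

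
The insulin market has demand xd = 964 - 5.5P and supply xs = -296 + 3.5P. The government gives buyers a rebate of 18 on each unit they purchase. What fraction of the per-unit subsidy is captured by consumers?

Pre-subsidy: 964 - 5.5P = -296 + 3.5P gives P* = 140, x* = 194.
With the rebate, buyers effectively pay Pb = Ps − 18, where Ps is the price sellers receive.
Demand in terms of Ps becomes xd = 964 − 5.5(Ps − 18) = 1063 - 5.5Ps. Setting this equal to supply: 1063 - 5.5Ps = -296 + 3.5Ps, so Ps = 151.
Buyers pay Pb = 151 − 18 = 133; x' = -296 + 3.5·151 = 232.5.
Buyers' price falls by P* − Pb = 140 − 133 = 7; sellers' price rises by Ps − P* = 151 − 140 = 11.
So consumers capture 7/18 = 7/18 of each unit of subsidy.

Consumer share = 7/18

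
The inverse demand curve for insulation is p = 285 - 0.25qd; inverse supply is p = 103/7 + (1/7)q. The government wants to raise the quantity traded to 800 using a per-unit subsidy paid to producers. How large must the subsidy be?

At q = 800, from the demand curve buyers pay pb = 285 − 0.25·800 = 85; from the supply curve sellers need ps = 103/7 + (1/7)·800 = 129.
The subsidy must fill the gap: s = ps − pb = 129 − 85 = 44.

Required subsidy s = 44 per unit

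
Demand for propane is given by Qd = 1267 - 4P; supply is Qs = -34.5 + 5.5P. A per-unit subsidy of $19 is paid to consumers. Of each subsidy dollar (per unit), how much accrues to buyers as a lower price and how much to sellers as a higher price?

Buyers gain $11 per unit; sellers gain $8 per unit

Pre-subsidy: 1267 - 4P = -34.5 + 5.5P gives P* = 137, Q* = 719.
With the rebate, buyers effectively pay Pb = Ps − 19, where Ps is the price sellers receive.
Demand in terms of Ps becomes Qd = 1267 − 4(Ps − 19) = 1343 - 4Ps. Setting this equal to supply: 1343 - 4Ps = -34.5 + 5.5Ps, so Ps = 145.
Buyers pay Pb = 145 − 19 = 126; Q' = -34.5 + 5.5·145 = 763.
Buyers' price falls by P* − Pb = 137 − 126 = 11; sellers' price rises by Ps − P* = 145 − 137 = 8.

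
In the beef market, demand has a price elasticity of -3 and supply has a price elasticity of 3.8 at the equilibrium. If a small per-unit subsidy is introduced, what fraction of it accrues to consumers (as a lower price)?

For a small subsidy around the equilibrium, the benefit split depends on the relative slopes, which at a point are proportional to the elasticities.
Buyer share = εs/(εs + |εd|) = 3.8/(3.8 + 3) = 19/34; seller share = |εd|/(εs + |εd|) = 15/34.

Consumer share = 19/34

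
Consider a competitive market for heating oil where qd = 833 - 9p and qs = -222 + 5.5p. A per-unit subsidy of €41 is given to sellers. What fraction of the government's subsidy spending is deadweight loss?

DWL / government spending = 4059/18452

Pre-subsidy: 833 - 9p = -222 + 5.5p gives p* = 2110/29, q* = 5167/29.
With the subsidy, sellers receive ps = pb + 41 for each unit, where pb is the price buyers pay.
Supply in terms of pb becomes qs = -222 + 5.5(pb + 41) = 3.5 + 5.5pb. Setting this equal to demand: 833 - 9pb = 3.5 + 5.5pb, so pb = 1659/29.
Sellers receive ps = 1659/29 + 41 = 2848/29; q' = 833 − 9·(1659/29) = 9226/29.
ΔCS = ½(5167/29 + 9226/29)(2110/29 − 1659/29) = 6491243/1682; ΔPS = ½(5167/29 + 9226/29)(2848/29 − 2110/29) = 5311017/841.
Government spending = 41 × 9226/29 = 378266/29.
DWL = ½ × 41 × (9226/29 − 5167/29) = 166419/58; fraction = (166419/58) / (378266/29) = 4059/18452.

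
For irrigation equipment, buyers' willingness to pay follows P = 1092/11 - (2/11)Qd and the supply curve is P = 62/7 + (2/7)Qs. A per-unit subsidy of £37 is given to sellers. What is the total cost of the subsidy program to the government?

Government cost = 363007/36

Pre-subsidy: 1092/11 - (2/11)Q = 62/7 + (2/7)Q gives Q* = 3481/18 and P* = 577/9.
With the subsidy, sellers receive Ps = Pb + 37 for each unit, where Pb is the price buyers pay.
On the curves, Pb = 1092/11 - (2/11)Q and Ps = 62/7 + (2/7)Q; the wedge Ps − Pb = 37 gives 62/7 + (2/7)Q − (1092/11 - (2/11)Q) = 37, so Q' = 9811/36.
Then Pb = 1092/11 − (2/11)·(9811/36) = 895/18 and Ps = 62/7 + (2/7)·(9811/36) = 1561/18.
Government outlay = subsidy × quantity = 37 × 9811/36 = 363007/36.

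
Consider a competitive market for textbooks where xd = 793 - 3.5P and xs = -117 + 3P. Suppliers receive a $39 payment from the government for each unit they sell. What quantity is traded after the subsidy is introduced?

x' = 366

Pre-subsidy: 793 - 3.5P = -117 + 3P gives P* = 140, x* = 303.
With the subsidy, sellers receive Ps = Pb + 39 for each unit, where Pb is the price buyers pay.
Supply in terms of Pb becomes xs = -117 + 3(Pb + 39) = 0 + 3Pb. Setting this equal to demand: 793 - 3.5Pb = 0 + 3Pb, so Pb = 122.
Sellers receive Ps = 122 + 39 = 161; x' = 793 − 3.5·122 = 366.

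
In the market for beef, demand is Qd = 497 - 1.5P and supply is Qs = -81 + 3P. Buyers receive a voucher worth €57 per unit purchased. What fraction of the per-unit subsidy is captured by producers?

Pre-subsidy: 497 - 1.5P = -81 + 3P gives P* = 1156/9, Q* = 913/3.
With the rebate, buyers effectively pay Pb = Ps − 57, where Ps is the price sellers receive.
Demand in terms of Ps becomes Qd = 497 − 1.5(Ps − 57) = 582.5 - 1.5Ps. Setting this equal to supply: 582.5 - 1.5Ps = -81 + 3Ps, so Ps = 1327/9.
Buyers pay Pb = 1327/9 − 57 = 814/9; Q' = -81 + 3·(1327/9) = 1084/3.
Buyers' price falls by P* − Pb = 1156/9 − 814/9 = 38; sellers' price rises by Ps − P* = 1327/9 − 1156/9 = 19.
So producers capture 19/57 = 1/3 of each unit of subsidy.

Producer share = 1/3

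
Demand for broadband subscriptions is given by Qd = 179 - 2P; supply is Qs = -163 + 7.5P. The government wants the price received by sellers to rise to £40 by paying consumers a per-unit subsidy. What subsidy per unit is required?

Required subsidy s = £19 per unit

At a seller price of 40, quantity supplied is -163 + 7.5·40 = 137.
Buyers absorb 137 only when they pay Pb with 179 − 2·Pb = 137, i.e. Pb = 21.
s = Ps − Pb = 40 − 21 = 19.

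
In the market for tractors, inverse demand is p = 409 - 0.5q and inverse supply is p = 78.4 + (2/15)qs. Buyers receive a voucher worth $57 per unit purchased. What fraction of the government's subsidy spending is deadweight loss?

DWL / government spending = 5/68

Pre-subsidy: 409 - 0.5q = 78.4 + (2/15)q gives q* = 522 and p* = 148.
With the rebate, buyers effectively pay pb = ps − 57, where ps is the price sellers receive.
On the curves, pb = 409 - 0.5q and ps = 78.4 + (2/15)q; the wedge ps − pb = 57 gives 78.4 + (2/15)q − (409 - 0.5q) = 57, so q' = 612.
Then pb = 409 − 0.5·612 = 103 and ps = 78.4 + (2/15)·612 = 160.
ΔCS = ½(522 + 612)(148 − 103) = 25515; ΔPS = ½(522 + 612)(160 − 148) = 6804.
Government spending = 57 × 612 = 34884.
DWL = ½ × 57 × (612 − 522) = 2565; fraction = 2565 / 34884 = 5/68.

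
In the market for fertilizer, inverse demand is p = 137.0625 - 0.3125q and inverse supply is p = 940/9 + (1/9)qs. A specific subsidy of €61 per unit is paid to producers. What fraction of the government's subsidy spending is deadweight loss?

DWL / government spending = 72/221

Pre-subsidy: 137.0625 - 0.3125q = 940/9 + (1/9)q gives q* = 77 and p* = 113.
With the subsidy, sellers receive ps = pb + 61 for each unit, where pb is the price buyers pay.
On the curves, pb = 137.0625 - 0.3125q and ps = 940/9 + (1/9)q; the wedge ps − pb = 61 gives 940/9 + (1/9)q − (137.0625 - 0.3125q) = 61, so q' = 221.
Then pb = 137.0625 − 0.3125·221 = 68 and ps = 940/9 + (1/9)·221 = 129.
ΔCS = ½(77 + 221)(113 − 68) = 6705; ΔPS = ½(77 + 221)(129 − 113) = 2384.
Government spending = 61 × 221 = 13481.
DWL = ½ × 61 × (221 − 77) = 4392; fraction = 4392 / 13481 = 72/221.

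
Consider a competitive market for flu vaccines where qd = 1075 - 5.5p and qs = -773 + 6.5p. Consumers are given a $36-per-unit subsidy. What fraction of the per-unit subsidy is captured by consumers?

Consumer share = 13/24

Pre-subsidy: 1075 - 5.5p = -773 + 6.5p gives p* = 154, q* = 228.
With the rebate, buyers effectively pay pb = ps − 36, where ps is the price sellers receive.
Demand in terms of ps becomes qd = 1075 − 5.5(ps − 36) = 1273 - 5.5ps. Setting this equal to supply: 1273 - 5.5ps = -773 + 6.5ps, so ps = 170.5.
Buyers pay pb = 170.5 − 36 = 134.5; q' = -773 + 6.5·170.5 = 335.25.
Buyers' price falls by p* − pb = 154 − 134.5 = 19.5; sellers' price rises by ps − p* = 170.5 − 154 = 16.5.
So consumers capture 19.5/36 = 13/24 of each unit of subsidy.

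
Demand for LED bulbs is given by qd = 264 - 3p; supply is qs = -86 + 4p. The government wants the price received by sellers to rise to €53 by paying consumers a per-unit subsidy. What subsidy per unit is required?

At a seller price of 53, quantity supplied is -86 + 4·53 = 126.
Buyers absorb 126 only when they pay pb with 264 − 3·pb = 126, i.e. pb = 46.
s = ps − pb = 53 − 46 = 7.

Required subsidy s = €7 per unit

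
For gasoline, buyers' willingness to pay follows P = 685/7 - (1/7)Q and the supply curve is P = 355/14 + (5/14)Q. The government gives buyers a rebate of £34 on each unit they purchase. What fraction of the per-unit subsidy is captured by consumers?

Consumer share = 2/7

Pre-subsidy: 685/7 - (1/7)Q = 355/14 + (5/14)Q gives Q* = 145 and P* = 540/7.
With the rebate, buyers effectively pay Pb = Ps − 34, where Ps is the price sellers receive.
On the curves, Pb = 685/7 - (1/7)Q and Ps = 355/14 + (5/14)Q; the wedge Ps − Pb = 34 gives 355/14 + (5/14)Q − (685/7 - (1/7)Q) = 34, so Q' = 213.
Then Pb = 685/7 − (1/7)·213 = 472/7 and Ps = 355/14 + (5/14)·213 = 710/7.
Buyers' price falls by P* − Pb = 540/7 − 472/7 = 68/7; sellers' price rises by Ps − P* = 710/7 − 540/7 = 170/7.
So consumers capture (68/7)/34 = 2/7 of each unit of subsidy.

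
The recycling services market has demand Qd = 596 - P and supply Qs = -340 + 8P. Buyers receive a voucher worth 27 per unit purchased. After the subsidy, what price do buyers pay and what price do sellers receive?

Buyers pay 80; sellers receive 107

Pre-subsidy: 596 - P = -340 + 8P gives P* = 104, Q* = 492.
With the rebate, buyers effectively pay Pb = Ps − 27, where Ps is the price sellers receive.
Demand in terms of Ps becomes Qd = 596 − 1(Ps − 27) = 623 - Ps. Setting this equal to supply: 623 - Ps = -340 + 8Ps, so Ps = 107.
Buyers pay Pb = 107 − 27 = 80; Q' = -340 + 8·107 = 516.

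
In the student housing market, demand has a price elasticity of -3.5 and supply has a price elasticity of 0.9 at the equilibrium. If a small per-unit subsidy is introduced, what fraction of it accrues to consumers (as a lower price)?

For a small subsidy around the equilibrium, the benefit split depends on the relative slopes, which at a point are proportional to the elasticities.
Buyer share = εs/(εs + |εd|) = 0.9/(0.9 + 3.5) = 9/44; seller share = |εd|/(εs + |εd|) = 35/44.

Consumer share = 9/44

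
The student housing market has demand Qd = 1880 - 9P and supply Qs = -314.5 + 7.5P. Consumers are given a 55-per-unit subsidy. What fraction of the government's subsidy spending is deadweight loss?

Pre-subsidy: 1880 - 9P = -314.5 + 7.5P gives P* = 133, Q* = 683.
With the rebate, buyers effectively pay Pb = Ps − 55, where Ps is the price sellers receive.
Demand in terms of Ps becomes Qd = 1880 − 9(Ps − 55) = 2375 - 9Ps. Setting this equal to supply: 2375 - 9Ps = -314.5 + 7.5Ps, so Ps = 163.
Buyers pay Pb = 163 − 55 = 108; Q' = -314.5 + 7.5·163 = 908.
ΔCS = ½(683 + 908)(133 − 108) = 19887.5; ΔPS = ½(683 + 908)(163 − 133) = 23865.
Government spending = 55 × 908 = 49940.
DWL = ½ × 55 × (908 − 683) = 6187.5; fraction = 6187.5 / 49940 = 225/1816.

DWL / government spending = 225/1816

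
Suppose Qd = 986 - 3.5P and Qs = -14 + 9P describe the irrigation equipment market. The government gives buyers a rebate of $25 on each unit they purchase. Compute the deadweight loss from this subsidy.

Deadweight loss = $787.5

Pre-subsidy: 986 - 3.5P = -14 + 9P gives P* = 80, Q* = 706.
With the rebate, buyers effectively pay Pb = Ps − 25, where Ps is the price sellers receive.
Demand in terms of Ps becomes Qd = 986 − 3.5(Ps − 25) = 1073.5 - 3.5Ps. Setting this equal to supply: 1073.5 - 3.5Ps = -14 + 9Ps, so Ps = 87.
Buyers pay Pb = 87 − 25 = 62; Q' = -14 + 9·87 = 769.
The subsidy expands output by 769 − 706 = 63 past the efficient level; on those units the gap between marginal cost and willingness to pay runs from 0 up to 25.
DWL = ½ × 25 × 63 = 787.5.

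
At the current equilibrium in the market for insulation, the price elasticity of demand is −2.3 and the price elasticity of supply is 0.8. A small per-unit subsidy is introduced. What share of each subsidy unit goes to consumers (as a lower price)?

Consumer share = 8/31

For a small subsidy around the equilibrium, the benefit split depends on the relative slopes, which at a point are proportional to the elasticities.
Buyer share = εs/(εs + |εd|) = 0.8/(0.8 + 2.3) = 8/31; seller share = |εd|/(εs + |εd|) = 23/31.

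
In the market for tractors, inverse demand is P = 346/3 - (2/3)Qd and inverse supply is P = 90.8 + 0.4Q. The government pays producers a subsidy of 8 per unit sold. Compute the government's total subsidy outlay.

Pre-subsidy: 346/3 - (2/3)Q = 90.8 + 0.4Q gives Q* = 23 and P* = 100.
With the subsidy, sellers receive Ps = Pb + 8 for each unit, where Pb is the price buyers pay.
On the curves, Pb = 346/3 - (2/3)Q and Ps = 90.8 + 0.4Q; the wedge Ps − Pb = 8 gives 90.8 + 0.4Q − (346/3 - (2/3)Q) = 8, so Q' = 30.5.
Then Pb = 346/3 − (2/3)·30.5 = 95 and Ps = 90.8 + 0.4·30.5 = 103.
Government outlay = subsidy × quantity = 8 × 30.5 = 244.

Government cost = 244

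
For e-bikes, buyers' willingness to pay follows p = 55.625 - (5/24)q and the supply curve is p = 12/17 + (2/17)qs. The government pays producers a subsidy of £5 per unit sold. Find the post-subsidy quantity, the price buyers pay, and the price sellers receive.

Pre-subsidy: 55.625 - (5/24)q = 12/17 + (2/17)q gives q* = 3201/19 and p* = 390/19.
With the subsidy, sellers receive ps = pb + 5 for each unit, where pb is the price buyers pay.
On the curves, pb = 55.625 - (5/24)q and ps = 12/17 + (2/17)q; the wedge ps − pb = 5 gives 12/17 + (2/17)q − (55.625 - (5/24)q) = 5, so q' = 24447/133.
Then pb = 55.625 − (5/24)·(24447/133) = 2305/133 and ps = 12/17 + (2/17)·(24447/133) = 2970/133.

q' = 24447/133; buyers pay 2305/133; sellers receive 2970/133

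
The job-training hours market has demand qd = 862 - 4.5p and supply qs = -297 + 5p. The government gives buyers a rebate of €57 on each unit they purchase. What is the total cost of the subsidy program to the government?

Pre-subsidy: 862 - 4.5p = -297 + 5p gives p* = 122, q* = 313.
With the rebate, buyers effectively pay pb = ps − 57, where ps is the price sellers receive.
Demand in terms of ps becomes qd = 862 − 4.5(ps − 57) = 1118.5 - 4.5ps. Setting this equal to supply: 1118.5 - 4.5ps = -297 + 5ps, so ps = 149.
Buyers pay pb = 149 − 57 = 92; q' = -297 + 5·149 = 448.
Government outlay = subsidy × quantity = 57 × 448 = 25536.

Government cost = €25536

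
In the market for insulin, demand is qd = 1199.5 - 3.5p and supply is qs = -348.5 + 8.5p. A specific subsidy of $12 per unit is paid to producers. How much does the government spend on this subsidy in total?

Government cost = $9333

Pre-subsidy: 1199.5 - 3.5p = -348.5 + 8.5p gives p* = 129, q* = 748.
With the subsidy, sellers receive ps = pb + 12 for each unit, where pb is the price buyers pay.
Supply in terms of pb becomes qs = -348.5 + 8.5(pb + 12) = -246.5 + 8.5pb. Setting this equal to demand: 1199.5 - 3.5pb = -246.5 + 8.5pb, so pb = 120.5.
Sellers receive ps = 120.5 + 12 = 132.5; q' = 1199.5 − 3.5·120.5 = 777.75.
Government outlay = subsidy × quantity = 12 × 777.75 = 9333.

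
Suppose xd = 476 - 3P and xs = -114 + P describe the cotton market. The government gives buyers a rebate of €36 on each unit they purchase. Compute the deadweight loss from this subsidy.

Pre-subsidy: 476 - 3P = -114 + P gives P* = 147.5, x* = 33.5.
With the rebate, buyers effectively pay Pb = Ps − 36, where Ps is the price sellers receive.
Demand in terms of Ps becomes xd = 476 − 3(Ps − 36) = 584 - 3Ps. Setting this equal to supply: 584 - 3Ps = -114 + Ps, so Ps = 174.5.
Buyers pay Pb = 174.5 − 36 = 138.5; x' = -114 + 1·174.5 = 60.5.
The subsidy expands output by 60.5 − 33.5 = 27 past the efficient level; on those units the gap between marginal cost and willingness to pay runs from 0 up to 36.
DWL = ½ × 36 × 27 = 486.

Deadweight loss = €486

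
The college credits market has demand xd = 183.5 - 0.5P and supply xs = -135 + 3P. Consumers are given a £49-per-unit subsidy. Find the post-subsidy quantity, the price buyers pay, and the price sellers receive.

Pre-subsidy: 183.5 - 0.5P = -135 + 3P gives P* = 91, x* = 138.
With the rebate, buyers effectively pay Pb = Ps − 49, where Ps is the price sellers receive.
Demand in terms of Ps becomes xd = 183.5 − 0.5(Ps − 49) = 208 - 0.5Ps. Setting this equal to supply: 208 - 0.5Ps = -135 + 3Ps, so Ps = 98.
Buyers pay Pb = 98 − 49 = 49; x' = -135 + 3·98 = 159.

x' = 159; buyers pay £49; sellers receive £98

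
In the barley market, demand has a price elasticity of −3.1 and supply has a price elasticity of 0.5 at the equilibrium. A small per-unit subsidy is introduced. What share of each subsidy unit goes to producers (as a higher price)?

For a small subsidy around the equilibrium, the benefit split depends on the relative slopes, which at a point are proportional to the elasticities.
Buyer share = εs/(εs + |εd|) = 0.5/(0.5 + 3.1) = 5/36; seller share = |εd|/(εs + |εd|) = 31/36.
So producers capture 31/36 of the subsidy.

Producer share = 31/36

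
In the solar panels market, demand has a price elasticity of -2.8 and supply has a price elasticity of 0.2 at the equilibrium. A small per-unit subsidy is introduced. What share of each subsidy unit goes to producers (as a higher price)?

Producer share = 14/15

For a small subsidy around the equilibrium, the benefit split depends on the relative slopes, which at a point are proportional to the elasticities.
Buyer share = εs/(εs + |εd|) = 0.2/(0.2 + 2.8) = 1/15; seller share = |εd|/(εs + |εd|) = 14/15.
So producers capture 14/15 of the subsidy.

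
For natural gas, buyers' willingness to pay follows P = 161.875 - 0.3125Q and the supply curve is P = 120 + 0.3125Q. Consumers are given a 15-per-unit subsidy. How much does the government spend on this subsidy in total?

Government cost = 1365

Pre-subsidy: 161.875 - 0.3125Q = 120 + 0.3125Q gives Q* = 67 and P* = 140.9375.
With the rebate, buyers effectively pay Pb = Ps − 15, where Ps is the price sellers receive.
On the curves, Pb = 161.875 - 0.3125Q and Ps = 120 + 0.3125Q; the wedge Ps − Pb = 15 gives 120 + 0.3125Q − (161.875 - 0.3125Q) = 15, so Q' = 91.
Then Pb = 161.875 − 0.3125·91 = 133.4375 and Ps = 120 + 0.3125·91 = 148.4375.
Government outlay = subsidy × quantity = 15 × 91 = 1365.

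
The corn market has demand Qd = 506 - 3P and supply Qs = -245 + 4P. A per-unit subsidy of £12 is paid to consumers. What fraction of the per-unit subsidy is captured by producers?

Producer share = 3/7

Pre-subsidy: 506 - 3P = -245 + 4P gives P* = 751/7, Q* = 1289/7.
With the rebate, buyers effectively pay Pb = Ps − 12, where Ps is the price sellers receive.
Demand in terms of Ps becomes Qd = 506 − 3(Ps − 12) = 542 - 3Ps. Setting this equal to supply: 542 - 3Ps = -245 + 4Ps, so Ps = 787/7.
Buyers pay Pb = 787/7 − 12 = 703/7; Q' = -245 + 4·(787/7) = 1433/7.
Buyers' price falls by P* − Pb = 751/7 − 703/7 = 48/7; sellers' price rises by Ps − P* = 787/7 − 751/7 = 36/7.
So producers capture (36/7)/12 = 3/7 of each unit of subsidy.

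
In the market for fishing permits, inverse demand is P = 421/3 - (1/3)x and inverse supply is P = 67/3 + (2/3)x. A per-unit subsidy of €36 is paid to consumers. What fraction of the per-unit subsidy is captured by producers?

Producer share = 2/3

Pre-subsidy: 421/3 - (1/3)x = 67/3 + (2/3)x gives x* = 118 and P* = 101.
With the rebate, buyers effectively pay Pb = Ps − 36, where Ps is the price sellers receive.
On the curves, Pb = 421/3 - (1/3)x and Ps = 67/3 + (2/3)x; the wedge Ps − Pb = 36 gives 67/3 + (2/3)x − (421/3 - (1/3)x) = 36, so x' = 154.
Then Pb = 421/3 − (1/3)·154 = 89 and Ps = 67/3 + (2/3)·154 = 125.
Buyers' price falls by P* − Pb = 101 − 89 = 12; sellers' price rises by Ps − P* = 125 − 101 = 24.
So producers capture 24/36 = 2/3 of each unit of subsidy.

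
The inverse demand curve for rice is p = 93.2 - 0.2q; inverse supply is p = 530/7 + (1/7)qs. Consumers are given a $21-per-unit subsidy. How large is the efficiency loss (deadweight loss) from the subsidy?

Deadweight loss = $643.125

Pre-subsidy: 93.2 - 0.2q = 530/7 + (1/7)q gives q* = 51 and p* = 83.
With the rebate, buyers effectively pay pb = ps − 21, where ps is the price sellers receive.
On the curves, pb = 93.2 - 0.2q and ps = 530/7 + (1/7)q; the wedge ps − pb = 21 gives 530/7 + (1/7)q − (93.2 - 0.2q) = 21, so q' = 112.25.
Then pb = 93.2 − 0.2·112.25 = 70.75 and ps = 530/7 + (1/7)·112.25 = 91.75.
The subsidy expands output by 112.25 − 51 = 61.25 past the efficient level; on those units the gap between marginal cost and willingness to pay runs from 0 up to 21.
DWL = ½ × 21 × 61.25 = 643.125.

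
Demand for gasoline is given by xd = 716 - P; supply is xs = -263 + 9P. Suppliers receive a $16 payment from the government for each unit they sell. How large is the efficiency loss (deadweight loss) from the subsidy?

Pre-subsidy: 716 - P = -263 + 9P gives P* = 97.9, x* = 618.1.
With the subsidy, sellers receive Ps = Pb + 16 for each unit, where Pb is the price buyers pay.
Supply in terms of Pb becomes xs = -263 + 9(Pb + 16) = -119 + 9Pb. Setting this equal to demand: 716 - Pb = -119 + 9Pb, so Pb = 83.5.
Sellers receive Ps = 83.5 + 16 = 99.5; x' = 716 − 1·83.5 = 632.5.
The subsidy expands output by 632.5 − 618.1 = 14.4 past the efficient level; on those units the gap between marginal cost and willingness to pay runs from 0 up to 16.
DWL = ½ × 16 × 14.4 = 115.2.

Deadweight loss = $115.2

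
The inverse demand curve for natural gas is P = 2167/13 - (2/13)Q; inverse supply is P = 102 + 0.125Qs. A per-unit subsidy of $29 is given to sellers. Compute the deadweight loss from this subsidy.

Pre-subsidy: 2167/13 - (2/13)Q = 102 + 0.125Q gives Q* = 232 and P* = 131.
With the subsidy, sellers receive Ps = Pb + 29 for each unit, where Pb is the price buyers pay.
On the curves, Pb = 2167/13 - (2/13)Q and Ps = 102 + 0.125Q; the wedge Ps − Pb = 29 gives 102 + 0.125Q − (2167/13 - (2/13)Q) = 29, so Q' = 336.
Then Pb = 2167/13 − (2/13)·336 = 115 and Ps = 102 + 0.125·336 = 144.
The subsidy expands output by 336 − 232 = 104 past the efficient level; on those units the gap between marginal cost and willingness to pay runs from 0 up to 29.
DWL = ½ × 29 × 104 = 1508.

Deadweight loss = $1508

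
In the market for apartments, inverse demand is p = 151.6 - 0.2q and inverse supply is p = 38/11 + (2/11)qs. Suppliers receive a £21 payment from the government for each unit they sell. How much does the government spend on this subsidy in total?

Pre-subsidy: 151.6 - 0.2q = 38/11 + (2/11)q gives q* = 388 and p* = 74.
With the subsidy, sellers receive ps = pb + 21 for each unit, where pb is the price buyers pay.
On the curves, pb = 151.6 - 0.2q and ps = 38/11 + (2/11)q; the wedge ps − pb = 21 gives 38/11 + (2/11)q − (151.6 - 0.2q) = 21, so q' = 443.
Then pb = 151.6 − 0.2·443 = 63 and ps = 38/11 + (2/11)·443 = 84.
Government outlay = subsidy × quantity = 21 × 443 = 9303.

Government cost = £9303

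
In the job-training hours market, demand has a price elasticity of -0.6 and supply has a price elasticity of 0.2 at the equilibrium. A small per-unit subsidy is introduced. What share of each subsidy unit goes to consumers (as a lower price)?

Consumer share = 0.25

For a small subsidy around the equilibrium, the benefit split depends on the relative slopes, which at a point are proportional to the elasticities.
Buyer share = εs/(εs + |εd|) = 0.2/(0.2 + 0.6) = 0.25; seller share = |εd|/(εs + |εd|) = 0.75.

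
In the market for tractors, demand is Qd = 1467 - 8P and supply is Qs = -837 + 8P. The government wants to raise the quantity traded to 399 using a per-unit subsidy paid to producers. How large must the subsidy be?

At Q = 399, invert demand for the buyer price: Pb = (1467 − 399)/8 = 133.5; invert supply for the seller price: Ps = (399 − (-837))/8 = 154.5.
The subsidy must fill the gap: s = Ps − Pb = 154.5 − 133.5 = 21.

Required subsidy s = 21 per unit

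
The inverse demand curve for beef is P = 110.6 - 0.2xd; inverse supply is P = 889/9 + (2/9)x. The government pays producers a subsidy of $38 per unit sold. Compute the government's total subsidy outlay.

Pre-subsidy: 110.6 - 0.2x = 889/9 + (2/9)x gives x* = 28 and P* = 105.
With the subsidy, sellers receive Ps = Pb + 38 for each unit, where Pb is the price buyers pay.
On the curves, Pb = 110.6 - 0.2x and Ps = 889/9 + (2/9)x; the wedge Ps − Pb = 38 gives 889/9 + (2/9)x − (110.6 - 0.2x) = 38, so x' = 118.
Then Pb = 110.6 − 0.2·118 = 87 and Ps = 889/9 + (2/9)·118 = 125.
Government outlay = subsidy × quantity = 38 × 118 = 4484.

Government cost = $4484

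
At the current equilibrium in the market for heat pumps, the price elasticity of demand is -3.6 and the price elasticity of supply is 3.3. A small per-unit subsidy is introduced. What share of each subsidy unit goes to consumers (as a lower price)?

Consumer share = 11/23

For a small subsidy around the equilibrium, the benefit split depends on the relative slopes, which at a point are proportional to the elasticities.
Buyer share = εs/(εs + |εd|) = 3.3/(3.3 + 3.6) = 11/23; seller share = |εd|/(εs + |εd|) = 12/23.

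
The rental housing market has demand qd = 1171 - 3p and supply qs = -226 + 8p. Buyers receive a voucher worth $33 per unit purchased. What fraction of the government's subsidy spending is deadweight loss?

DWL / government spending = 18/431

Pre-subsidy: 1171 - 3p = -226 + 8p gives p* = 127, q* = 790.
With the rebate, buyers effectively pay pb = ps − 33, where ps is the price sellers receive.
Demand in terms of ps becomes qd = 1171 − 3(ps − 33) = 1270 - 3ps. Setting this equal to supply: 1270 - 3ps = -226 + 8ps, so ps = 136.
Buyers pay pb = 136 − 33 = 103; q' = -226 + 8·136 = 862.
ΔCS = ½(790 + 862)(127 − 103) = 19824; ΔPS = ½(790 + 862)(136 − 127) = 7434.
Government spending = 33 × 862 = 28446.
DWL = ½ × 33 × (862 − 790) = 1188; fraction = 1188 / 28446 = 18/431.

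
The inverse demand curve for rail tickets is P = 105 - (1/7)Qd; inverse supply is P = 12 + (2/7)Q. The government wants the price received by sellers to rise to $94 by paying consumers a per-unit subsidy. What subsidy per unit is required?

At a seller price of 94, quantity supplied is -42 + 3.5·94 = 287.
Buyers absorb 287 only when they pay Pb = 105 − (1/7)·287 = 64.
s = Ps − Pb = 94 − 64 = 30.

Required subsidy s = $30 per unit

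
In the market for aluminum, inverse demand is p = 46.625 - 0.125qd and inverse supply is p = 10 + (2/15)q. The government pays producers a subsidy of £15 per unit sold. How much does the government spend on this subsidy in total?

Government cost = 92925/31

Pre-subsidy: 46.625 - 0.125q = 10 + (2/15)q gives q* = 4395/31 and p* = 896/31.
With the subsidy, sellers receive ps = pb + 15 for each unit, where pb is the price buyers pay.
On the curves, pb = 46.625 - 0.125q and ps = 10 + (2/15)q; the wedge ps − pb = 15 gives 10 + (2/15)q − (46.625 - 0.125q) = 15, so q' = 6195/31.
Then pb = 46.625 − 0.125·(6195/31) = 671/31 and ps = 10 + (2/15)·(6195/31) = 1136/31.
Government outlay = subsidy × quantity = 15 × 6195/31 = 92925/31.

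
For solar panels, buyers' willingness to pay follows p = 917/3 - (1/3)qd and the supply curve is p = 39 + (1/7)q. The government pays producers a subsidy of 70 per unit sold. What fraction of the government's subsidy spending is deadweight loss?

Pre-subsidy: 917/3 - (1/3)q = 39 + (1/7)q gives q* = 560 and p* = 119.
With the subsidy, sellers receive ps = pb + 70 for each unit, where pb is the price buyers pay.
On the curves, pb = 917/3 - (1/3)q and ps = 39 + (1/7)q; the wedge ps − pb = 70 gives 39 + (1/7)q − (917/3 - (1/3)q) = 70, so q' = 707.
Then pb = 917/3 − (1/3)·707 = 70 and ps = 39 + (1/7)·707 = 140.
ΔCS = ½(560 + 707)(119 − 70) = 31041.5; ΔPS = ½(560 + 707)(140 − 119) = 13303.5.
Government spending = 70 × 707 = 49490.
DWL = ½ × 70 × (707 − 560) = 5145; fraction = 5145 / 49490 = 21/202.

DWL / government spending = 21/202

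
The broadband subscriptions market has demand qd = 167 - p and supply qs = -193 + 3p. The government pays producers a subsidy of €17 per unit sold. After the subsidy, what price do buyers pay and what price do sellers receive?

Pre-subsidy: 167 - p = -193 + 3p gives p* = 90, q* = 77.
With the subsidy, sellers receive ps = pb + 17 for each unit, where pb is the price buyers pay.
Supply in terms of pb becomes qs = -193 + 3(pb + 17) = -142 + 3pb. Setting this equal to demand: 167 - pb = -142 + 3pb, so pb = 77.25.
Sellers receive ps = 77.25 + 17 = 94.25; q' = 167 − 1·77.25 = 89.75.

Buyers pay €77.25; sellers receive €94.25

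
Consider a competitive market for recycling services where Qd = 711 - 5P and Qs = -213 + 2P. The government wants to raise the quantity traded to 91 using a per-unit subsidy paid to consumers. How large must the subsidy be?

At Q = 91, invert demand for the buyer price: Pb = (711 − 91)/5 = 124; invert supply for the seller price: Ps = (91 − (-213))/2 = 152.
The subsidy must fill the gap: s = Ps − Pb = 152 − 124 = 28.

Required subsidy s = 28 per unit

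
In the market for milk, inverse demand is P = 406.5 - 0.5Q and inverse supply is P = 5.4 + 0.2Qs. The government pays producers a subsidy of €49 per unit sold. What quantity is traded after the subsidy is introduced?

Pre-subsidy: 406.5 - 0.5Q = 5.4 + 0.2Q gives Q* = 573 and P* = 120.
With the subsidy, sellers receive Ps = Pb + 49 for each unit, where Pb is the price buyers pay.
On the curves, Pb = 406.5 - 0.5Q and Ps = 5.4 + 0.2Q; the wedge Ps − Pb = 49 gives 5.4 + 0.2Q − (406.5 - 0.5Q) = 49, so Q' = 643.
Then Pb = 406.5 − 0.5·643 = 85 and Ps = 5.4 + 0.2·643 = 134.

Q' = 643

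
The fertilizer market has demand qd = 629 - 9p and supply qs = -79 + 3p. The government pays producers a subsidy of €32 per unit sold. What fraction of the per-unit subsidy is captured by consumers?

Pre-subsidy: 629 - 9p = -79 + 3p gives p* = 59, q* = 98.
With the subsidy, sellers receive ps = pb + 32 for each unit, where pb is the price buyers pay.
Supply in terms of pb becomes qs = -79 + 3(pb + 32) = 17 + 3pb. Setting this equal to demand: 629 - 9pb = 17 + 3pb, so pb = 51.
Sellers receive ps = 51 + 32 = 83; q' = 629 − 9·51 = 170.
Buyers' price falls by p* − pb = 59 − 51 = 8; sellers' price rises by ps − p* = 83 − 59 = 24.
So consumers capture 8/32 = 0.25 of each unit of subsidy.

Consumer share = 0.25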